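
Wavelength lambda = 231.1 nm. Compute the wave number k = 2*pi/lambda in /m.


k = 2 * pi / lambda
= 6.2832 / (231.1e-9)
= 6.2832 / 2.3110e-07
= 2.7188e+07 /m

2.7188e+07


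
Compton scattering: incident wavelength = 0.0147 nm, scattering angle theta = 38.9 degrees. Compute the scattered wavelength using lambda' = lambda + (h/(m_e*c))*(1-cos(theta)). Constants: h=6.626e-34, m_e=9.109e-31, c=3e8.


Compton wavelength: h/(m_e*c) = 2.4247e-12 m
d_lambda = 2.4247e-12 * (1 - cos(38.9 deg))
= 2.4247e-12 * 0.221757
= 5.3770e-13 m = 0.000538 nm
lambda' = 0.0147 + 0.000538
= 0.015238 nm

0.015238


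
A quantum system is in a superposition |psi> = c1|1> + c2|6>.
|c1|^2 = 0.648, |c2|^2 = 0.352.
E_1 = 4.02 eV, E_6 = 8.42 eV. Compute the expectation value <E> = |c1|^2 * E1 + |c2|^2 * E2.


<E> = |c1|^2 * E1 + |c2|^2 * E2
= 0.648 * 4.02 + 0.352 * 8.42
= 2.605 + 2.9638
= 5.5688 eV

5.5688


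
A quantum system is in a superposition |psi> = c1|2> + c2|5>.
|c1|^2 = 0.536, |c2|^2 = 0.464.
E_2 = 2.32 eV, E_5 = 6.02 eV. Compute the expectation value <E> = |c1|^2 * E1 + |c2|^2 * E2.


<E> = |c1|^2 * E1 + |c2|^2 * E2
= 0.536 * 2.32 + 0.464 * 6.02
= 1.2435 + 2.7933
= 4.0368 eV

4.0368


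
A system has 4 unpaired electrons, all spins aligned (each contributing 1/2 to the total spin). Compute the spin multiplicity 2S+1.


Total spin S = N * (1/2) = 4 * 0.5 = 2.0
Spin multiplicity = 2S + 1
= 2 * 2.0 + 1
= 5

5


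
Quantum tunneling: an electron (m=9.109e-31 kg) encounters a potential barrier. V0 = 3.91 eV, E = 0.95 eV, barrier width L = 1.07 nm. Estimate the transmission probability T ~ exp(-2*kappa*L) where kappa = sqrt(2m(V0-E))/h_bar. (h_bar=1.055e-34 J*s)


V0 - E = 2.96 eV = 4.7419e-19 J
kappa = sqrt(2 * m * (V0-E)) / h_bar
= sqrt(2 * 9.109e-31 * 4.7419e-19) / 1.055e-34
= 8.8100e+09 /m
2*kappa*L = 2 * 8.8100e+09 * 1.07e-9
= 18.8534
T = exp(-18.8534) = 6.487682e-09

6.487682e-09


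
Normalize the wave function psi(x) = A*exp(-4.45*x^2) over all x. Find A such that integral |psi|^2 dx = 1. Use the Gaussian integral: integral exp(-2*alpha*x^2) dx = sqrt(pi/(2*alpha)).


integral |psi|^2 dx = A^2 * sqrt(pi/(2*alpha)) = 1
A^2 = sqrt(2*alpha/pi)
= sqrt(2 * 4.45 / pi)
= 1.683139
A = sqrt(1.683139)
= 1.2974

1.2974


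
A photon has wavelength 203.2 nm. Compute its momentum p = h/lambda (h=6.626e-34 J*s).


p = h / lambda
= 6.626e-34 / (203.2e-9)
= 6.626e-34 / 2.0320e-07
= 3.2608e-27 kg*m/s

3.2608e-27


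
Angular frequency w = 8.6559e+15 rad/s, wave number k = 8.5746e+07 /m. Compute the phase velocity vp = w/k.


vp = w / k
= 8.6559e+15 / 8.5746e+07
= 1.0095e+08 m/s

1.0095e+08


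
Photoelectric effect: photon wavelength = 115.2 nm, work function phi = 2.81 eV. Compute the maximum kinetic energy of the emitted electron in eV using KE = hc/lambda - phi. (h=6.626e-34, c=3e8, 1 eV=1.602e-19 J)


E_photon = hc / lambda
= (6.626e-34)(3e8) / (115.2e-9)
= 1.7255e-18 J
= 10.771 eV
KE = E_photon - phi
= 10.771 - 2.81
= 7.961 eV

7.961


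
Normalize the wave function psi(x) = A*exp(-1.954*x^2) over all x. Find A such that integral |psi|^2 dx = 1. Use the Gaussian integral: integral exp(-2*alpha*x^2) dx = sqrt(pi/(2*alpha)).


integral |psi|^2 dx = A^2 * sqrt(pi/(2*alpha)) = 1
A^2 = sqrt(2*alpha/pi)
= sqrt(2 * 1.954 / pi)
= 1.115327
A = sqrt(1.115327)
= 1.0561

1.0561


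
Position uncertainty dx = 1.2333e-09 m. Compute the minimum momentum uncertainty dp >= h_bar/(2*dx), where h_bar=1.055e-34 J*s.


dp = h_bar / (2 * dx)
= 1.055e-34 / (2 * 1.2333e-09)
= 1.055e-34 / 2.4666e-09
= 4.2771e-26 kg*m/s

4.2771e-26


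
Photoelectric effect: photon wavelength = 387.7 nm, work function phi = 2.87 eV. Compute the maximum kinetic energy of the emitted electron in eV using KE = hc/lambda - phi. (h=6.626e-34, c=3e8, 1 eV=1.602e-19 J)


E_photon = hc / lambda
= (6.626e-34)(3e8) / (387.7e-9)
= 5.1272e-19 J
= 3.2005 eV
KE = E_photon - phi
= 3.2005 - 2.87
= 0.3305 eV

0.3305


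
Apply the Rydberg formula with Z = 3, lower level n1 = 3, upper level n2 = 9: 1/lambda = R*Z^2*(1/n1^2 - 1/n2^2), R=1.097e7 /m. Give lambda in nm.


1/lambda = R * Z^2 * (1/n1^2 - 1/n2^2)
= 1.097e7 * 3^2 * (1/3^2 - 1/9^2)
= 1.097e7 * 9 * (0.111111 - 0.012346)
= 9.7511e+06 /m
lambda = 1 / 9.7511e+06
= 102.5524 nm

102.5524


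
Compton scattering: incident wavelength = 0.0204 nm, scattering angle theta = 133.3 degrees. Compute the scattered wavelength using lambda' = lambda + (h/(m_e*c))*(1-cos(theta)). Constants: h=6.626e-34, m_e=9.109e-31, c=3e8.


Compton wavelength: h/(m_e*c) = 2.4247e-12 m
d_lambda = 2.4247e-12 * (1 - cos(133.3 deg))
= 2.4247e-12 * 1.685818
= 4.0876e-12 m = 0.004088 nm
lambda' = 0.0204 + 0.004088
= 0.024488 nm

0.024488


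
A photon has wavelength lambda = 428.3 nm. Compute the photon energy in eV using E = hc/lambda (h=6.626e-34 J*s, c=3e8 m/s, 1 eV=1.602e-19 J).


E = hc / lambda
= (6.626e-34)(3e8) / (428.3e-9)
= 1.9878e-25 / 4.2830e-07
= 4.6411e-19 J
Converting to eV: 4.6411e-19 / 1.602e-19
= 2.8971 eV

2.8971


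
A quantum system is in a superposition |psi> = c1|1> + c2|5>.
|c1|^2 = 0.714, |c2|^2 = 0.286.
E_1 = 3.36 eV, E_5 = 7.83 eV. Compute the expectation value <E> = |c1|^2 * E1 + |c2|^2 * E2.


<E> = |c1|^2 * E1 + |c2|^2 * E2
= 0.714 * 3.36 + 0.286 * 7.83
= 2.399 + 2.2394
= 4.6384 eV

4.6384


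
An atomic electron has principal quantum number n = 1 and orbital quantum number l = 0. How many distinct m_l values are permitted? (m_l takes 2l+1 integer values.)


m_l ranges from -l to +l in integer steps
So m_l goes from -0 to +0
Count = 2l + 1 = 2*0 + 1
= 1

1


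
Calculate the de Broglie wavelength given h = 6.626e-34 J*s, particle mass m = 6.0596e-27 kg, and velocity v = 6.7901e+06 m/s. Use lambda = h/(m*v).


lambda = h / (m * v)
= 6.626e-34 / (6.0596e-27 * 6.7901e+06)
= 6.626e-34 / 4.1145e-20
= 1.6104e-14 m

1.6104e-14


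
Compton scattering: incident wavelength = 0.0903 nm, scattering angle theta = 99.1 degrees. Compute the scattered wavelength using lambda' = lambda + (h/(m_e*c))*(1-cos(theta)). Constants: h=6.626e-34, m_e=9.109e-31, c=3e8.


Compton wavelength: h/(m_e*c) = 2.4247e-12 m
d_lambda = 2.4247e-12 * (1 - cos(99.1 deg))
= 2.4247e-12 * 1.158158
= 2.8082e-12 m = 0.002808 nm
lambda' = 0.0903 + 0.002808
= 0.093108 nm

0.093108


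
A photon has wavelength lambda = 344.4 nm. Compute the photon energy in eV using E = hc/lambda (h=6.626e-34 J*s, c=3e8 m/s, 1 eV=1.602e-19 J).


E = hc / lambda
= (6.626e-34)(3e8) / (344.4e-9)
= 1.9878e-25 / 3.4440e-07
= 5.7718e-19 J
Converting to eV: 5.7718e-19 / 1.602e-19
= 3.6029 eV

3.6029


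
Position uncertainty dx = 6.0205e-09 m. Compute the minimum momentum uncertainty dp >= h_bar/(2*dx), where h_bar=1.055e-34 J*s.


dp = h_bar / (2 * dx)
= 1.055e-34 / (2 * 6.0205e-09)
= 1.055e-34 / 1.2041e-08
= 8.7617e-27 kg*m/s

8.7617e-27


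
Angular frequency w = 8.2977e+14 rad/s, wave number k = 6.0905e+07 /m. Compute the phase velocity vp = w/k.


vp = w / k
= 8.2977e+14 / 6.0905e+07
= 1.3624e+07 m/s

1.3624e+07


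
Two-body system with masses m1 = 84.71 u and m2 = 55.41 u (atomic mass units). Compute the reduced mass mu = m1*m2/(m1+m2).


mu = m1 * m2 / (m1 + m2)
= 84.71 * 55.41 / (84.71 + 55.41)
= 4693.7811 / 140.12
= 33.4983 u

33.4983


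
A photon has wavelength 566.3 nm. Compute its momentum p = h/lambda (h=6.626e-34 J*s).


p = h / lambda
= 6.626e-34 / (566.3e-9)
= 6.626e-34 / 5.6630e-07
= 1.1701e-27 kg*m/s

1.1701e-27


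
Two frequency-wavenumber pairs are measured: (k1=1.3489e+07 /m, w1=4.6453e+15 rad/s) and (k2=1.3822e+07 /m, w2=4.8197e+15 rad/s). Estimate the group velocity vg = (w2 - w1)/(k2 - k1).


vg = (w2 - w1) / (k2 - k1)
= (4.8197e+15 - 4.6453e+15) / (1.3822e+07 - 1.3489e+07)
= 1.7440e+14 / 3.3300e+05
= 5.2372e+08 m/s

5.2372e+08


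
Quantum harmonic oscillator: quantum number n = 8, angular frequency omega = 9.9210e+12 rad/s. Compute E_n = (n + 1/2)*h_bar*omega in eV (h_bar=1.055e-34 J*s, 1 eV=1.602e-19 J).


E = (n + 1/2) * h_bar * omega
= (8 + 0.5) * 1.055e-34 * 9.9210e+12
= 8.5 * 1.0467e-21
= 8.8967e-21 J
= 0.0555 eV

0.0555


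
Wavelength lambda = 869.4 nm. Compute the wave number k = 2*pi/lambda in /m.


k = 2 * pi / lambda
= 6.2832 / (869.4e-9)
= 6.2832 / 8.6940e-07
= 7.2270e+06 /m

7.2270e+06


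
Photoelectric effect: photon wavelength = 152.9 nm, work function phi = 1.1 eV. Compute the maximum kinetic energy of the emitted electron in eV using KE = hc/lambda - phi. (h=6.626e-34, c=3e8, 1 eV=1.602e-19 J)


E_photon = hc / lambda
= (6.626e-34)(3e8) / (152.9e-9)
= 1.3001e-18 J
= 8.1153 eV
KE = E_photon - phi
= 8.1153 - 1.1
= 7.0153 eV

7.0153


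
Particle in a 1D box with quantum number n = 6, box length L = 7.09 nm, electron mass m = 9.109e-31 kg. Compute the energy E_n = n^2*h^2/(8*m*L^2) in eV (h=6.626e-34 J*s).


E = n^2 * h^2 / (8 * m * L^2)
= 6^2 * (6.626e-34)^2 / (8 * 9.109e-31 * (7.09e-9)^2)
= 36 * 4.3904e-67 / (8 * 9.109e-31 * 5.0268e-17)
= 4.3147e-20 J
= 0.2693 eV

0.2693


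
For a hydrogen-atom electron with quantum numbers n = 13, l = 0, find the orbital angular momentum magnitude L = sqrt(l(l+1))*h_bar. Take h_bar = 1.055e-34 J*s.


L = sqrt(l*(l+1)) * h_bar
= sqrt(0 * 1) * 1.055e-34
= sqrt(0) * 1.055e-34
= 0.0 * 1.055e-34
= 0.0000e+00 J*s

0.0000e+00


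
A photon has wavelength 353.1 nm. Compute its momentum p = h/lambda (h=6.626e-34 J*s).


p = h / lambda
= 6.626e-34 / (353.1e-9)
= 6.626e-34 / 3.5310e-07
= 1.8765e-27 kg*m/s

1.8765e-27


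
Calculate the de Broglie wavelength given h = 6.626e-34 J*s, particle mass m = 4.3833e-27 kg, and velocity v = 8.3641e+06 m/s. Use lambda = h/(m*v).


lambda = h / (m * v)
= 6.626e-34 / (4.3833e-27 * 8.3641e+06)
= 6.626e-34 / 3.6662e-20
= 1.8073e-14 m

1.8073e-14


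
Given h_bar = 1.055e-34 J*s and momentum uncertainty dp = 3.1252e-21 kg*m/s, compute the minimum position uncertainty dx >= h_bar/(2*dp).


dx = h_bar / (2 * dp)
= 1.055e-34 / (2 * 3.1252e-21)
= 1.055e-34 / 6.2504e-21
= 1.6879e-14 m

1.6879e-14


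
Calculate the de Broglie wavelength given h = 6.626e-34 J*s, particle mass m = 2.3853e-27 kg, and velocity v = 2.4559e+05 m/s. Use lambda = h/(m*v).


lambda = h / (m * v)
= 6.626e-34 / (2.3853e-27 * 2.4559e+05)
= 6.626e-34 / 5.8581e-22
= 1.1311e-12 m

1.1311e-12


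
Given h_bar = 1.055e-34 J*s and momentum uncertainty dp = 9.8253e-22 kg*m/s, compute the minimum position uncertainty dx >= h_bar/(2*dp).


dx = h_bar / (2 * dp)
= 1.055e-34 / (2 * 9.8253e-22)
= 1.055e-34 / 1.9651e-21
= 5.3688e-14 m

5.3688e-14


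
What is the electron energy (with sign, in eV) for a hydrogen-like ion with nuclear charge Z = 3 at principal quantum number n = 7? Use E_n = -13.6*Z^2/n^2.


E_n = -13.6 * Z^2 / n^2
= -13.6 * 3^2 / 7^2
= -13.6 * 9 / 49
= -2.498 eV

-2.498


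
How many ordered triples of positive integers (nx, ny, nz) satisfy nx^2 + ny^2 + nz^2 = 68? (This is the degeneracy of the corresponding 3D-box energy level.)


Enumerate all (nx, ny, nz) with nx^2 + ny^2 + nz^2 = 68:
(4,4,6)
(4,6,4)
(6,4,4)
Total degeneracy = 3

3


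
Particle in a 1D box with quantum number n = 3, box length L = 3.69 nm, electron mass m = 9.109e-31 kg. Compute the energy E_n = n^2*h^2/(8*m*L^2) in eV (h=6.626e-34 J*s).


E = n^2 * h^2 / (8 * m * L^2)
= 3^2 * (6.626e-34)^2 / (8 * 9.109e-31 * (3.69e-9)^2)
= 9 * 4.3904e-67 / (8 * 9.109e-31 * 1.3616e-17)
= 3.9823e-20 J
= 0.2486 eV

0.2486


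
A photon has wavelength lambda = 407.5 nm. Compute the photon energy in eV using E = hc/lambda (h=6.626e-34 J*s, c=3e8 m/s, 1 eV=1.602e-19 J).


E = hc / lambda
= (6.626e-34)(3e8) / (407.5e-9)
= 1.9878e-25 / 4.0750e-07
= 4.8780e-19 J
Converting to eV: 4.8780e-19 / 1.602e-19
= 3.045 eV

3.045


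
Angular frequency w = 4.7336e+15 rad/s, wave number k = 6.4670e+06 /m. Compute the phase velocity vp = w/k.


vp = w / k
= 4.7336e+15 / 6.4670e+06
= 7.3196e+08 m/s

7.3196e+08


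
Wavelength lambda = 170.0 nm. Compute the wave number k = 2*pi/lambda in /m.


k = 2 * pi / lambda
= 6.2832 / (170.0e-9)
= 6.2832 / 1.7000e-07
= 3.6960e+07 /m

3.6960e+07


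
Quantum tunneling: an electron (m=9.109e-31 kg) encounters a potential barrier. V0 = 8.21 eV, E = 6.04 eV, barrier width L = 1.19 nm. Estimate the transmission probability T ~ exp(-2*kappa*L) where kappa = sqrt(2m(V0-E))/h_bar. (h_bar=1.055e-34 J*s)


V0 - E = 2.17 eV = 3.4763e-19 J
kappa = sqrt(2 * m * (V0-E)) / h_bar
= sqrt(2 * 9.109e-31 * 3.4763e-19) / 1.055e-34
= 7.5433e+09 /m
2*kappa*L = 2 * 7.5433e+09 * 1.19e-9
= 17.953
T = exp(-17.953) = 1.596358e-08

1.596358e-08


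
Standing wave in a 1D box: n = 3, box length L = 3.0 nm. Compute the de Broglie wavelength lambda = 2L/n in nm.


lambda = 2L / n
= 2 * 3.0 / 3
= 6.0 / 3
= 2.0 nm

2.0


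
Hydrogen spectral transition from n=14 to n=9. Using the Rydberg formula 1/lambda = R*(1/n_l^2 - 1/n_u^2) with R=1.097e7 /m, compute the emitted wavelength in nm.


1/lambda = R * (1/n_l^2 - 1/n_u^2)
= 1.097e7 * (1/9^2 - 1/14^2)
= 1.097e7 * (0.012346 - 0.005102)
= 1.097e7 * 0.007244
= 7.9463e+04 /m
lambda = 1 / 7.9463e+04 = 12584.519 nm

12584.519


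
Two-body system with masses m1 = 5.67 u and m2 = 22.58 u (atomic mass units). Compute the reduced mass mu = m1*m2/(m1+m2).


mu = m1 * m2 / (m1 + m2)
= 5.67 * 22.58 / (5.67 + 22.58)
= 128.0286 / 28.25
= 4.532 u

4.532


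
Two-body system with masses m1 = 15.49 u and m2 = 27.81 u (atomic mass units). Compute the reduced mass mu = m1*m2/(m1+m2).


mu = m1 * m2 / (m1 + m2)
= 15.49 * 27.81 / (15.49 + 27.81)
= 430.7769 / 43.3
= 9.9487 u

9.9487


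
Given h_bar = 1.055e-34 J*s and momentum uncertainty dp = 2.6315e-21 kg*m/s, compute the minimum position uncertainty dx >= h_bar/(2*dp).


dx = h_bar / (2 * dp)
= 1.055e-34 / (2 * 2.6315e-21)
= 1.055e-34 / 5.2630e-21
= 2.0046e-14 m

2.0046e-14


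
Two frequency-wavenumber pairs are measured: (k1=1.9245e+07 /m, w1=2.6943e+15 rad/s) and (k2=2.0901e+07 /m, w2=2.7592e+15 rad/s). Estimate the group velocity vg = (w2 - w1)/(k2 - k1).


vg = (w2 - w1) / (k2 - k1)
= (2.7592e+15 - 2.6943e+15) / (2.0901e+07 - 1.9245e+07)
= 6.4900e+13 / 1.6560e+06
= 3.9191e+07 m/s

3.9191e+07


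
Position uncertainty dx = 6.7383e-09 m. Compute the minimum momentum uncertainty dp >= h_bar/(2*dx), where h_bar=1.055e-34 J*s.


dp = h_bar / (2 * dx)
= 1.055e-34 / (2 * 6.7383e-09)
= 1.055e-34 / 1.3477e-08
= 7.8284e-27 kg*m/s

7.8284e-27


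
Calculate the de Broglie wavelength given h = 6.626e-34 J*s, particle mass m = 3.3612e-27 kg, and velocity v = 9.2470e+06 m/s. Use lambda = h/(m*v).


lambda = h / (m * v)
= 6.626e-34 / (3.3612e-27 * 9.2470e+06)
= 6.626e-34 / 3.1081e-20
= 2.1318e-14 m

2.1318e-14


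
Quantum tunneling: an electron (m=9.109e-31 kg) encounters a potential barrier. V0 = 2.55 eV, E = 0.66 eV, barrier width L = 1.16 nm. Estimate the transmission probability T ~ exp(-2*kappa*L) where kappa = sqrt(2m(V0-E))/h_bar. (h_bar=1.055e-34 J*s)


V0 - E = 1.89 eV = 3.0278e-19 J
kappa = sqrt(2 * m * (V0-E)) / h_bar
= sqrt(2 * 9.109e-31 * 3.0278e-19) / 1.055e-34
= 7.0398e+09 /m
2*kappa*L = 2 * 7.0398e+09 * 1.16e-9
= 16.3323
T = exp(-16.3323) = 8.071627e-08

8.071627e-08


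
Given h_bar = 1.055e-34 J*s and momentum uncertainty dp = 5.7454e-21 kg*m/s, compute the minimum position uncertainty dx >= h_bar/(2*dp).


dx = h_bar / (2 * dp)
= 1.055e-34 / (2 * 5.7454e-21)
= 1.055e-34 / 1.1491e-20
= 9.1813e-15 m

9.1813e-15


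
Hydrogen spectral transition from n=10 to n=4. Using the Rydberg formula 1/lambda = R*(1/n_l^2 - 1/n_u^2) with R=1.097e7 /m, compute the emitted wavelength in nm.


1/lambda = R * (1/n_l^2 - 1/n_u^2)
= 1.097e7 * (1/4^2 - 1/10^2)
= 1.097e7 * (0.0625 - 0.01)
= 1.097e7 * 0.0525
= 5.7592e+05 /m
lambda = 1 / 5.7592e+05 = 1736.3372 nm

1736.3372


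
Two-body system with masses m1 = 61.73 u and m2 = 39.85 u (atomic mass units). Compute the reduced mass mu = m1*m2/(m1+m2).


mu = m1 * m2 / (m1 + m2)
= 61.73 * 39.85 / (61.73 + 39.85)
= 2459.9405 / 101.58
= 24.2168 u

24.2168


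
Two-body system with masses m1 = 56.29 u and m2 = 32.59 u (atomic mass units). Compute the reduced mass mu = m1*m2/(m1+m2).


mu = m1 * m2 / (m1 + m2)
= 56.29 * 32.59 / (56.29 + 32.59)
= 1834.4911 / 88.88
= 20.6401 u

20.6401


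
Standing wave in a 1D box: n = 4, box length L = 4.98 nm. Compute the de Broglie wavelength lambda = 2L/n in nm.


lambda = 2L / n
= 2 * 4.98 / 4
= 9.96 / 4
= 2.49 nm

2.49


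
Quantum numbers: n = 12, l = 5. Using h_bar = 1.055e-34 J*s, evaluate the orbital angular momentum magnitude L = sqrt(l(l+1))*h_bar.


L = sqrt(l*(l+1)) * h_bar
= sqrt(5 * 6) * 1.055e-34
= sqrt(30) * 1.055e-34
= 5.4772 * 1.055e-34
= 5.7785e-34 J*s

5.7785e-34


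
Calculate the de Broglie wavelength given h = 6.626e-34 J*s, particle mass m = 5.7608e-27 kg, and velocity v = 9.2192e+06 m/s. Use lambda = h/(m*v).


lambda = h / (m * v)
= 6.626e-34 / (5.7608e-27 * 9.2192e+06)
= 6.626e-34 / 5.3110e-20
= 1.2476e-14 m

1.2476e-14


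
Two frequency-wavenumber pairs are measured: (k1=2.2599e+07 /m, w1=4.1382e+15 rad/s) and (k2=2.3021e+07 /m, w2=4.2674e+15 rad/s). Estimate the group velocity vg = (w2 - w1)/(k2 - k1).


vg = (w2 - w1) / (k2 - k1)
= (4.2674e+15 - 4.1382e+15) / (2.3021e+07 - 2.2599e+07)
= 1.2920e+14 / 4.2200e+05
= 3.0616e+08 m/s

3.0616e+08


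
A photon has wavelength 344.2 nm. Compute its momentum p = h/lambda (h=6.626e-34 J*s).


p = h / lambda
= 6.626e-34 / (344.2e-9)
= 6.626e-34 / 3.4420e-07
= 1.9250e-27 kg*m/s

1.9250e-27


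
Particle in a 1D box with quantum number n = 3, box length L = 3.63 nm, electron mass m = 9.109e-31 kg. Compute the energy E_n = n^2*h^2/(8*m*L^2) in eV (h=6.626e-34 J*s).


E = n^2 * h^2 / (8 * m * L^2)
= 3^2 * (6.626e-34)^2 / (8 * 9.109e-31 * (3.63e-9)^2)
= 9 * 4.3904e-67 / (8 * 9.109e-31 * 1.3177e-17)
= 4.1150e-20 J
= 0.2569 eV

0.2569


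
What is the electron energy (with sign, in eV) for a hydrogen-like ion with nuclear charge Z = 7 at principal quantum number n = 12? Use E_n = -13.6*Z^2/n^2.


E_n = -13.6 * Z^2 / n^2
= -13.6 * 7^2 / 12^2
= -13.6 * 49 / 144
= -4.6278 eV

-4.6278


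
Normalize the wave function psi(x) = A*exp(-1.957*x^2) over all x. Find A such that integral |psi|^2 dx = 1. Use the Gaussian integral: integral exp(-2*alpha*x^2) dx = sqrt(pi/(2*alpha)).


integral |psi|^2 dx = A^2 * sqrt(pi/(2*alpha)) = 1
A^2 = sqrt(2*alpha/pi)
= sqrt(2 * 1.957 / pi)
= 1.116183
A = sqrt(1.116183)
= 1.0565

1.0565


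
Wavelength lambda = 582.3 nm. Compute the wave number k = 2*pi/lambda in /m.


k = 2 * pi / lambda
= 6.2832 / (582.3e-9)
= 6.2832 / 5.8230e-07
= 1.0790e+07 /m

1.0790e+07


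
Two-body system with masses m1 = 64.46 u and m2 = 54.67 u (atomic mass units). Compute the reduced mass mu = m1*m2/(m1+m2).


mu = m1 * m2 / (m1 + m2)
= 64.46 * 54.67 / (64.46 + 54.67)
= 3524.0282 / 119.13
= 29.5814 u

29.5814


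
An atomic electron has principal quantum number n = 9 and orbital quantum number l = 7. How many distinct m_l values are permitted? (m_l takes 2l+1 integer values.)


m_l ranges from -l to +l in integer steps
So m_l goes from -7 to +7
Count = 2l + 1 = 2*7 + 1
= 15

15


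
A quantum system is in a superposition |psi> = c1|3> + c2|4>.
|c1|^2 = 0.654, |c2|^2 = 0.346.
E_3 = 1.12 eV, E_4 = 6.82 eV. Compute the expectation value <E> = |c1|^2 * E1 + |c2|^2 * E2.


<E> = |c1|^2 * E1 + |c2|^2 * E2
= 0.654 * 1.12 + 0.346 * 6.82
= 0.7325 + 2.3597
= 3.0922 eV

3.0922


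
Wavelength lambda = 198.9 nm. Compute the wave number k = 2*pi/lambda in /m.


k = 2 * pi / lambda
= 6.2832 / (198.9e-9)
= 6.2832 / 1.9890e-07
= 3.1590e+07 /m

3.1590e+07


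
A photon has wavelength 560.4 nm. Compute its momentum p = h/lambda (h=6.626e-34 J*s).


p = h / lambda
= 6.626e-34 / (560.4e-9)
= 6.626e-34 / 5.6040e-07
= 1.1824e-27 kg*m/s

1.1824e-27


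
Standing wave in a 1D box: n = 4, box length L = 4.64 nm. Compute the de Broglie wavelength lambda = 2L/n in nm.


lambda = 2L / n
= 2 * 4.64 / 4
= 9.28 / 4
= 2.32 nm

2.32


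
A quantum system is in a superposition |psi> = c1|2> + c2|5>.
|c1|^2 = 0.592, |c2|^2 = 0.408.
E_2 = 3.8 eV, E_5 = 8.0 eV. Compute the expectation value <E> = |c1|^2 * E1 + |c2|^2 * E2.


<E> = |c1|^2 * E1 + |c2|^2 * E2
= 0.592 * 3.8 + 0.408 * 8.0
= 2.2496 + 3.264
= 5.5136 eV

5.5136


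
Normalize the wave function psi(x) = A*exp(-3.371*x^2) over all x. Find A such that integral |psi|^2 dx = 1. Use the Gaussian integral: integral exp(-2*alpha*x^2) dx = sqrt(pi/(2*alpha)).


integral |psi|^2 dx = A^2 * sqrt(pi/(2*alpha)) = 1
A^2 = sqrt(2*alpha/pi)
= sqrt(2 * 3.371 / pi)
= 1.464939
A = sqrt(1.464939)
= 1.2103

1.2103


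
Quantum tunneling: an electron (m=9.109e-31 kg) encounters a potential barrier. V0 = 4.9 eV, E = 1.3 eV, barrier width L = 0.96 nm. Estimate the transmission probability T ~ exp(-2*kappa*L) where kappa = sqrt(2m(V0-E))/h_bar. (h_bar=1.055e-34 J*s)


V0 - E = 3.6 eV = 5.7672e-19 J
kappa = sqrt(2 * m * (V0-E)) / h_bar
= sqrt(2 * 9.109e-31 * 5.7672e-19) / 1.055e-34
= 9.7158e+09 /m
2*kappa*L = 2 * 9.7158e+09 * 0.96e-9
= 18.6544
T = exp(-18.6544) = 7.915725e-09

7.915725e-09


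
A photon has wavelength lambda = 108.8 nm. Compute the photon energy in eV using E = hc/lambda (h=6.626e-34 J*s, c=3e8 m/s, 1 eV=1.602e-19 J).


E = hc / lambda
= (6.626e-34)(3e8) / (108.8e-9)
= 1.9878e-25 / 1.0880e-07
= 1.8270e-18 J
Converting to eV: 1.8270e-18 / 1.602e-19
= 11.4046 eV

11.4046


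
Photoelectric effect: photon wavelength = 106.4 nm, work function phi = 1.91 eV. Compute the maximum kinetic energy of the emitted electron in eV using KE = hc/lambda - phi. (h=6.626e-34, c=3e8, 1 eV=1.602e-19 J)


E_photon = hc / lambda
= (6.626e-34)(3e8) / (106.4e-9)
= 1.8682e-18 J
= 11.6619 eV
KE = E_photon - phi
= 11.6619 - 1.91
= 9.7519 eV

9.7519


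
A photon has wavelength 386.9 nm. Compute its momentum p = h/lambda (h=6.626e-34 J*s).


p = h / lambda
= 6.626e-34 / (386.9e-9)
= 6.626e-34 / 3.8690e-07
= 1.7126e-27 kg*m/s

1.7126e-27


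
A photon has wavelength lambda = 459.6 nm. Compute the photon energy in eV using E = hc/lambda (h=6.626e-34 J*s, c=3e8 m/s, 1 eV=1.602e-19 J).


E = hc / lambda
= (6.626e-34)(3e8) / (459.6e-9)
= 1.9878e-25 / 4.5960e-07
= 4.3251e-19 J
Converting to eV: 4.3251e-19 / 1.602e-19
= 2.6998 eV

2.6998


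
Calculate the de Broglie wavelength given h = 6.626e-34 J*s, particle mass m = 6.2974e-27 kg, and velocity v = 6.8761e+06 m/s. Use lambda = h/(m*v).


lambda = h / (m * v)
= 6.626e-34 / (6.2974e-27 * 6.8761e+06)
= 6.626e-34 / 4.3302e-20
= 1.5302e-14 m

1.5302e-14


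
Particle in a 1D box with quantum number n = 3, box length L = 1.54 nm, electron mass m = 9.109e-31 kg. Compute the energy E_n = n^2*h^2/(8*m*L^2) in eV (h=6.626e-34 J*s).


E = n^2 * h^2 / (8 * m * L^2)
= 3^2 * (6.626e-34)^2 / (8 * 9.109e-31 * (1.54e-9)^2)
= 9 * 4.3904e-67 / (8 * 9.109e-31 * 2.3716e-18)
= 2.2864e-19 J
= 1.4272 eV

1.4272


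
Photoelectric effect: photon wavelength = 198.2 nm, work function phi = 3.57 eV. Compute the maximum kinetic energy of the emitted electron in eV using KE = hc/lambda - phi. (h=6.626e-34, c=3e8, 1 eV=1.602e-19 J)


E_photon = hc / lambda
= (6.626e-34)(3e8) / (198.2e-9)
= 1.0029e-18 J
= 6.2605 eV
KE = E_photon - phi
= 6.2605 - 3.57
= 2.6905 eV

2.6905


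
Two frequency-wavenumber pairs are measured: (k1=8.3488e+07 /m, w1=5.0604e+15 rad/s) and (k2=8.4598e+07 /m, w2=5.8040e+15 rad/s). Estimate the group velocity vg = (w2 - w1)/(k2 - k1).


vg = (w2 - w1) / (k2 - k1)
= (5.8040e+15 - 5.0604e+15) / (8.4598e+07 - 8.3488e+07)
= 7.4360e+14 / 1.1100e+06
= 6.6991e+08 m/s

6.6991e+08


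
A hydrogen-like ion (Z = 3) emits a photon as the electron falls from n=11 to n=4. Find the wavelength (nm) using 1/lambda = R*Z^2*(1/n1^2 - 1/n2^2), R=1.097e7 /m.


1/lambda = R * Z^2 * (1/n1^2 - 1/n2^2)
= 1.097e7 * 3^2 * (1/4^2 - 1/11^2)
= 1.097e7 * 9 * (0.0625 - 0.008264)
= 5.3547e+06 /m
lambda = 1 / 5.3547e+06
= 186.7527 nm

186.7527


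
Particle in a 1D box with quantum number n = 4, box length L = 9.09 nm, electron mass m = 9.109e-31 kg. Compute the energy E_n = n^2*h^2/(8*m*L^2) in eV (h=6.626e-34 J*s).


E = n^2 * h^2 / (8 * m * L^2)
= 4^2 * (6.626e-34)^2 / (8 * 9.109e-31 * (9.09e-9)^2)
= 16 * 4.3904e-67 / (8 * 9.109e-31 * 8.2628e-17)
= 1.1666e-20 J
= 0.0728 eV

0.0728


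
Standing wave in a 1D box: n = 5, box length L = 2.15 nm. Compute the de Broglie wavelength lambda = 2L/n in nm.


lambda = 2L / n
= 2 * 2.15 / 5
= 4.3 / 5
= 0.86 nm

0.86


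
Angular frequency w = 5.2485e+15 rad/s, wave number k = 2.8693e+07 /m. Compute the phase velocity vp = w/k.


vp = w / k
= 5.2485e+15 / 2.8693e+07
= 1.8292e+08 m/s

1.8292e+08


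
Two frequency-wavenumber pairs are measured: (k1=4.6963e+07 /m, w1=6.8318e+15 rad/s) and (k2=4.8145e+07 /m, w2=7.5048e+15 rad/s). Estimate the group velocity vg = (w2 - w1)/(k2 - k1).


vg = (w2 - w1) / (k2 - k1)
= (7.5048e+15 - 6.8318e+15) / (4.8145e+07 - 4.6963e+07)
= 6.7300e+14 / 1.1820e+06
= 5.6937e+08 m/s

5.6937e+08


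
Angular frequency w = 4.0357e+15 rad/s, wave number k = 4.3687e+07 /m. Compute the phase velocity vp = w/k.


vp = w / k
= 4.0357e+15 / 4.3687e+07
= 9.2378e+07 m/s

9.2378e+07


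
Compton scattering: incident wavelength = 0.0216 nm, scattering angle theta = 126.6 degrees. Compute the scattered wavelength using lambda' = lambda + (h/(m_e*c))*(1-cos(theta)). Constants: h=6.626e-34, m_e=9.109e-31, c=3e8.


Compton wavelength: h/(m_e*c) = 2.4247e-12 m
d_lambda = 2.4247e-12 * (1 - cos(126.6 deg))
= 2.4247e-12 * 1.596225
= 3.8704e-12 m = 0.00387 nm
lambda' = 0.0216 + 0.00387
= 0.02547 nm

0.02547


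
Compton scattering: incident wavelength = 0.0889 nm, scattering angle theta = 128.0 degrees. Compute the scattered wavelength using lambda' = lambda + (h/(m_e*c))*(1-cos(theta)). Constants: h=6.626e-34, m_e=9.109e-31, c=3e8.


Compton wavelength: h/(m_e*c) = 2.4247e-12 m
d_lambda = 2.4247e-12 * (1 - cos(128.0 deg))
= 2.4247e-12 * 1.615661
= 3.9175e-12 m = 0.003918 nm
lambda' = 0.0889 + 0.003918
= 0.092818 nm

0.092818


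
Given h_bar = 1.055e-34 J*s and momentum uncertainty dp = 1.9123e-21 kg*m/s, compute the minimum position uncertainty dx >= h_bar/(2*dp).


dx = h_bar / (2 * dp)
= 1.055e-34 / (2 * 1.9123e-21)
= 1.055e-34 / 3.8246e-21
= 2.7585e-14 m

2.7585e-14


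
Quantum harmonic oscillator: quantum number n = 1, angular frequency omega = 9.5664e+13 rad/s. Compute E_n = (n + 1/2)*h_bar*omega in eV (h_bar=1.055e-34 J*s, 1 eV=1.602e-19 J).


E = (n + 1/2) * h_bar * omega
= (1 + 0.5) * 1.055e-34 * 9.5664e+13
= 1.5 * 1.0093e-20
= 1.5139e-20 J
= 0.0945 eV

0.0945


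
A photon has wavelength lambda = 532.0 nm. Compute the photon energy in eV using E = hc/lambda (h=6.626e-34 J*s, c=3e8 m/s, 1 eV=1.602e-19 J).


E = hc / lambda
= (6.626e-34)(3e8) / (532.0e-9)
= 1.9878e-25 / 5.3200e-07
= 3.7365e-19 J
Converting to eV: 3.7365e-19 / 1.602e-19
= 2.3324 eV

2.3324


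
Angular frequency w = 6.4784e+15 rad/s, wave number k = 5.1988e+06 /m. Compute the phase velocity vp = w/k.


vp = w / k
= 6.4784e+15 / 5.1988e+06
= 1.2461e+09 m/s

1.2461e+09


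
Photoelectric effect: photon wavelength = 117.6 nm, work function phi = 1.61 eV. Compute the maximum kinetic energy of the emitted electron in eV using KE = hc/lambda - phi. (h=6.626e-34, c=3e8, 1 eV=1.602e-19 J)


E_photon = hc / lambda
= (6.626e-34)(3e8) / (117.6e-9)
= 1.6903e-18 J
= 10.5512 eV
KE = E_photon - phi
= 10.5512 - 1.61
= 8.9412 eV

8.9412


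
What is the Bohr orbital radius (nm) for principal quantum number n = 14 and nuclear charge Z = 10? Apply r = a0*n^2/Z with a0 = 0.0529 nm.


r = a0 * n^2 / Z
= 0.0529 * 14^2 / 10
= 0.0529 * 196 / 10
= 1.0368 nm

1.0368


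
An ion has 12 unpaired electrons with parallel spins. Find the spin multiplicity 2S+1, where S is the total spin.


Total spin S = N * (1/2) = 12 * 0.5 = 6.0
Spin multiplicity = 2S + 1
= 2 * 6.0 + 1
= 13

13


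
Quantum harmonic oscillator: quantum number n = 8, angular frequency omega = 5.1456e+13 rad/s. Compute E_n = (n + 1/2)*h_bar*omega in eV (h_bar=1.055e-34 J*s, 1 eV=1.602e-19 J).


E = (n + 1/2) * h_bar * omega
= (8 + 0.5) * 1.055e-34 * 5.1456e+13
= 8.5 * 5.4286e-21
= 4.6143e-20 J
= 0.288 eV

0.288


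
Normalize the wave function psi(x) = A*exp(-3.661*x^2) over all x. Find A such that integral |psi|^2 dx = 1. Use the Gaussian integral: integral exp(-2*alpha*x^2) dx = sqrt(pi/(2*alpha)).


integral |psi|^2 dx = A^2 * sqrt(pi/(2*alpha)) = 1
A^2 = sqrt(2*alpha/pi)
= sqrt(2 * 3.661 / pi)
= 1.526652
A = sqrt(1.526652)
= 1.2356

1.2356


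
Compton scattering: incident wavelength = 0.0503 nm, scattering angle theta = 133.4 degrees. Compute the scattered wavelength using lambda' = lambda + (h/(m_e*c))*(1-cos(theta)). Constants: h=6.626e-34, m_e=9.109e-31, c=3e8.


Compton wavelength: h/(m_e*c) = 2.4247e-12 m
d_lambda = 2.4247e-12 * (1 - cos(133.4 deg))
= 2.4247e-12 * 1.687088
= 4.0907e-12 m = 0.004091 nm
lambda' = 0.0503 + 0.004091
= 0.054391 nm

0.054391


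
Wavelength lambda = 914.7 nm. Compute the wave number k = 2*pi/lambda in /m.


k = 2 * pi / lambda
= 6.2832 / (914.7e-9)
= 6.2832 / 9.1470e-07
= 6.8691e+06 /m

6.8691e+06


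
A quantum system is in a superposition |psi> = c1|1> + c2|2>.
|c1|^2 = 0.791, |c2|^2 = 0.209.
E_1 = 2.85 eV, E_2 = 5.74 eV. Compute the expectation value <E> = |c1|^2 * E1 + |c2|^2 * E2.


<E> = |c1|^2 * E1 + |c2|^2 * E2
= 0.791 * 2.85 + 0.209 * 5.74
= 2.2544 + 1.1997
= 3.454 eV

3.454


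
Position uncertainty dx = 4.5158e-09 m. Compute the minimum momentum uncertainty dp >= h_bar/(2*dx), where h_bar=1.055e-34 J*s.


dp = h_bar / (2 * dx)
= 1.055e-34 / (2 * 4.5158e-09)
= 1.055e-34 / 9.0316e-09
= 1.1681e-26 kg*m/s

1.1681e-26


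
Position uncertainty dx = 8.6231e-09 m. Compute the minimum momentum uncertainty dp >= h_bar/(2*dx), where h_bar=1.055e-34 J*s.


dp = h_bar / (2 * dx)
= 1.055e-34 / (2 * 8.6231e-09)
= 1.055e-34 / 1.7246e-08
= 6.1173e-27 kg*m/s

6.1173e-27


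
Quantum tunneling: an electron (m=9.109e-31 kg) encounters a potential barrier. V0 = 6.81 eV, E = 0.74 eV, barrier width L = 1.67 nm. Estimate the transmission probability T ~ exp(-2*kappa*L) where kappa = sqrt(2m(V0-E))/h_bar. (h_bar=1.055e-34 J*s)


V0 - E = 6.07 eV = 9.7241e-19 J
kappa = sqrt(2 * m * (V0-E)) / h_bar
= sqrt(2 * 9.109e-31 * 9.7241e-19) / 1.055e-34
= 1.2616e+10 /m
2*kappa*L = 2 * 1.2616e+10 * 1.67e-9
= 42.1376
T = exp(-42.1376) = 5.010327e-19

5.010327e-19


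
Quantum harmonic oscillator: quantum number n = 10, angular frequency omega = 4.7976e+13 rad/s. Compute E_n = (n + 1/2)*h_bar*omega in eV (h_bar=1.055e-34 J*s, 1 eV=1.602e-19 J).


E = (n + 1/2) * h_bar * omega
= (10 + 0.5) * 1.055e-34 * 4.7976e+13
= 10.5 * 5.0615e-21
= 5.3145e-20 J
= 0.3317 eV

0.3317


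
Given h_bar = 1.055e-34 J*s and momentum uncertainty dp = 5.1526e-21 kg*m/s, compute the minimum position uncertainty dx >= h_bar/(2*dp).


dx = h_bar / (2 * dp)
= 1.055e-34 / (2 * 5.1526e-21)
= 1.055e-34 / 1.0305e-20
= 1.0238e-14 m

1.0238e-14


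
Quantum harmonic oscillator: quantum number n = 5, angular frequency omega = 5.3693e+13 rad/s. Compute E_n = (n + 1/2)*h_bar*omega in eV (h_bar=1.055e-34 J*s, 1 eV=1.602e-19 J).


E = (n + 1/2) * h_bar * omega
= (5 + 0.5) * 1.055e-34 * 5.3693e+13
= 5.5 * 5.6646e-21
= 3.1155e-20 J
= 0.1945 eV

0.1945


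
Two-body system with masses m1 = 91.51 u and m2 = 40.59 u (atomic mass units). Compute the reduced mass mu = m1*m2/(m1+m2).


mu = m1 * m2 / (m1 + m2)
= 91.51 * 40.59 / (91.51 + 40.59)
= 3714.3909 / 132.1
= 28.118 u

28.118


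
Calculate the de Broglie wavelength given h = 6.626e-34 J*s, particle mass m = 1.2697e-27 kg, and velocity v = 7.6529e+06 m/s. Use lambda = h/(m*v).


lambda = h / (m * v)
= 6.626e-34 / (1.2697e-27 * 7.6529e+06)
= 6.626e-34 / 9.7169e-21
= 6.8191e-14 m

6.8191e-14


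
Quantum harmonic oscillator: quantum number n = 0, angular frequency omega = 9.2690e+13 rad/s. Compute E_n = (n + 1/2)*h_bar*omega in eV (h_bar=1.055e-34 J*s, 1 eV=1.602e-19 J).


E = (n + 1/2) * h_bar * omega
= (0 + 0.5) * 1.055e-34 * 9.2690e+13
= 0.5 * 9.7788e-21
= 4.8894e-21 J
= 0.0305 eV

0.0305


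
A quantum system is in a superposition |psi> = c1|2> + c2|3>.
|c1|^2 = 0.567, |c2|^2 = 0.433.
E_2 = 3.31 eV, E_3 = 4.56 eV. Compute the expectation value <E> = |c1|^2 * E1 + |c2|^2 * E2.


<E> = |c1|^2 * E1 + |c2|^2 * E2
= 0.567 * 3.31 + 0.433 * 4.56
= 1.8768 + 1.9745
= 3.8512 eV

3.8512


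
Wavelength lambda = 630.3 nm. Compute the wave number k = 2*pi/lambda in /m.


k = 2 * pi / lambda
= 6.2832 / (630.3e-9)
= 6.2832 / 6.3030e-07
= 9.9686e+06 /m

9.9686e+06


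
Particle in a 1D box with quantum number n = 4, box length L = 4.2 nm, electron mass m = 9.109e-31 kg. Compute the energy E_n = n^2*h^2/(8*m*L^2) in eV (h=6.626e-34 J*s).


E = n^2 * h^2 / (8 * m * L^2)
= 4^2 * (6.626e-34)^2 / (8 * 9.109e-31 * (4.2e-9)^2)
= 16 * 4.3904e-67 / (8 * 9.109e-31 * 1.7640e-17)
= 5.4647e-20 J
= 0.3411 eV

0.3411


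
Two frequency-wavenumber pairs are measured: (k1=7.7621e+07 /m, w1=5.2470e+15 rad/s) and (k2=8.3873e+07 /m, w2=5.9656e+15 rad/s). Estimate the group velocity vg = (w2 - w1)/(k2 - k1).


vg = (w2 - w1) / (k2 - k1)
= (5.9656e+15 - 5.2470e+15) / (8.3873e+07 - 7.7621e+07)
= 7.1860e+14 / 6.2520e+06
= 1.1494e+08 m/s

1.1494e+08


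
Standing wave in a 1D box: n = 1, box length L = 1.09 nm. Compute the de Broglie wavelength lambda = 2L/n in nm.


lambda = 2L / n
= 2 * 1.09 / 1
= 2.18 / 1
= 2.18 nm

2.18


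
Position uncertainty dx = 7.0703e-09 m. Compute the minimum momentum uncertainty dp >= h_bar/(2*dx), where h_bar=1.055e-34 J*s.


dp = h_bar / (2 * dx)
= 1.055e-34 / (2 * 7.0703e-09)
= 1.055e-34 / 1.4141e-08
= 7.4608e-27 kg*m/s

7.4608e-27


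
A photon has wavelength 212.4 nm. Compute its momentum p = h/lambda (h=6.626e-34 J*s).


p = h / lambda
= 6.626e-34 / (212.4e-9)
= 6.626e-34 / 2.1240e-07
= 3.1196e-27 kg*m/s

3.1196e-27


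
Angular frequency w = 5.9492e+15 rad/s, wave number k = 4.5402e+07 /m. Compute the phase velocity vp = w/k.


vp = w / k
= 5.9492e+15 / 4.5402e+07
= 1.3103e+08 m/s

1.3103e+08


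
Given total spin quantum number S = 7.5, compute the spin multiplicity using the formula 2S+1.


Spin multiplicity = 2S + 1
= 2 * 7.5 + 1
= 15.0 + 1
= 16

16


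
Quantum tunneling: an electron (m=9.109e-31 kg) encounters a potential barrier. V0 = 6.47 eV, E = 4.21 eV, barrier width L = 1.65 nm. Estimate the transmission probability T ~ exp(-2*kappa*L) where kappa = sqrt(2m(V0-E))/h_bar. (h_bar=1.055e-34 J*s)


V0 - E = 2.26 eV = 3.6205e-19 J
kappa = sqrt(2 * m * (V0-E)) / h_bar
= sqrt(2 * 9.109e-31 * 3.6205e-19) / 1.055e-34
= 7.6981e+09 /m
2*kappa*L = 2 * 7.6981e+09 * 1.65e-9
= 25.4037
T = exp(-25.4037) = 9.274808e-12

9.274808e-12


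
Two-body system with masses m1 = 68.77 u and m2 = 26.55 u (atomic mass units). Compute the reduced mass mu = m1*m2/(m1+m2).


mu = m1 * m2 / (m1 + m2)
= 68.77 * 26.55 / (68.77 + 26.55)
= 1825.8435 / 95.32
= 19.1549 u

19.1549


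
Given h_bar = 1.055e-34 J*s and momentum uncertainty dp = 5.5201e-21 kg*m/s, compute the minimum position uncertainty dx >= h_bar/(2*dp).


dx = h_bar / (2 * dp)
= 1.055e-34 / (2 * 5.5201e-21)
= 1.055e-34 / 1.1040e-20
= 9.5560e-15 m

9.5560e-15


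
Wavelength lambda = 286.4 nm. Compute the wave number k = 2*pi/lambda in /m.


k = 2 * pi / lambda
= 6.2832 / (286.4e-9)
= 6.2832 / 2.8640e-07
= 2.1938e+07 /m

2.1938e+07


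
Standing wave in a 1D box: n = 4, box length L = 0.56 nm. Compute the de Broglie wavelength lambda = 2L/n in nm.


lambda = 2L / n
= 2 * 0.56 / 4
= 1.12 / 4
= 0.28 nm

0.28


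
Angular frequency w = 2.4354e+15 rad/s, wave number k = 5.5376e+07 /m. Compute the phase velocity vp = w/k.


vp = w / k
= 2.4354e+15 / 5.5376e+07
= 4.3979e+07 m/s

4.3979e+07


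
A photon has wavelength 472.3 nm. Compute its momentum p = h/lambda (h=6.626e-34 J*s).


p = h / lambda
= 6.626e-34 / (472.3e-9)
= 6.626e-34 / 4.7230e-07
= 1.4029e-27 kg*m/s

1.4029e-27


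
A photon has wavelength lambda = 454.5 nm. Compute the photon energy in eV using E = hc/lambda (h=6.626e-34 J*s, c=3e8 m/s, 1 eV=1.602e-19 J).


E = hc / lambda
= (6.626e-34)(3e8) / (454.5e-9)
= 1.9878e-25 / 4.5450e-07
= 4.3736e-19 J
Converting to eV: 4.3736e-19 / 1.602e-19
= 2.7301 eV

2.7301


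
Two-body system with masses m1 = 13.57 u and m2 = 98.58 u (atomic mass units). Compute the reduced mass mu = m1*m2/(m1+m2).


mu = m1 * m2 / (m1 + m2)
= 13.57 * 98.58 / (13.57 + 98.58)
= 1337.7306 / 112.15
= 11.928 u

11.928


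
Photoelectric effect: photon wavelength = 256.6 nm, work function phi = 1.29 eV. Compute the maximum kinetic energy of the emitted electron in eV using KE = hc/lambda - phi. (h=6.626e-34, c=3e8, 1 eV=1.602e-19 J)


E_photon = hc / lambda
= (6.626e-34)(3e8) / (256.6e-9)
= 7.7467e-19 J
= 4.8356 eV
KE = E_photon - phi
= 4.8356 - 1.29
= 3.5456 eV

3.5456


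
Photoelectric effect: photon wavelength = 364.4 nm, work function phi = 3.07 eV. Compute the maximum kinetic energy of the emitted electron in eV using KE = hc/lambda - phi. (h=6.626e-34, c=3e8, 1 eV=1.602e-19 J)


E_photon = hc / lambda
= (6.626e-34)(3e8) / (364.4e-9)
= 5.4550e-19 J
= 3.4051 eV
KE = E_photon - phi
= 3.4051 - 3.07
= 0.3351 eV

0.3351


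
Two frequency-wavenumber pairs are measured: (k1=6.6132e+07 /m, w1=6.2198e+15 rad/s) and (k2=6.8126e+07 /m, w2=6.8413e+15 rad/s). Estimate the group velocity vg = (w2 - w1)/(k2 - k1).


vg = (w2 - w1) / (k2 - k1)
= (6.8413e+15 - 6.2198e+15) / (6.8126e+07 - 6.6132e+07)
= 6.2150e+14 / 1.9940e+06
= 3.1169e+08 m/s

3.1169e+08


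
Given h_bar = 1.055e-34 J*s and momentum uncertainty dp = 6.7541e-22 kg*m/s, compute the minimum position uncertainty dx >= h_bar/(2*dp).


dx = h_bar / (2 * dp)
= 1.055e-34 / (2 * 6.7541e-22)
= 1.055e-34 / 1.3508e-21
= 7.8101e-14 m

7.8101e-14


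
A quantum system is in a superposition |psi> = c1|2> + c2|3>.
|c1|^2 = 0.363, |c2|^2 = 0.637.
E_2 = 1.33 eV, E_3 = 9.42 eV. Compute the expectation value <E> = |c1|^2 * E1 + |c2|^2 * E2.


<E> = |c1|^2 * E1 + |c2|^2 * E2
= 0.363 * 1.33 + 0.637 * 9.42
= 0.4828 + 6.0005
= 6.4833 eV

6.4833


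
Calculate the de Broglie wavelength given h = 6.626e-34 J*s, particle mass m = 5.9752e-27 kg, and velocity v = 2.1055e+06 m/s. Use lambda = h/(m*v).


lambda = h / (m * v)
= 6.626e-34 / (5.9752e-27 * 2.1055e+06)
= 6.626e-34 / 1.2581e-20
= 5.2668e-14 m

5.2668e-14


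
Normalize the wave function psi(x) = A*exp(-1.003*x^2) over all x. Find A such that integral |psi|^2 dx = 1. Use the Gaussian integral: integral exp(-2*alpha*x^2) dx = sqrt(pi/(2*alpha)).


integral |psi|^2 dx = A^2 * sqrt(pi/(2*alpha)) = 1
A^2 = sqrt(2*alpha/pi)
= sqrt(2 * 1.003 / pi)
= 0.79908
A = sqrt(0.79908)
= 0.8939

0.8939


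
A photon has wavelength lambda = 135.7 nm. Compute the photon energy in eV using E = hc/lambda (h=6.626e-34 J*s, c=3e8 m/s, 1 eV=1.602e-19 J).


E = hc / lambda
= (6.626e-34)(3e8) / (135.7e-9)
= 1.9878e-25 / 1.3570e-07
= 1.4648e-18 J
Converting to eV: 1.4648e-18 / 1.602e-19
= 9.1439 eV

9.1439


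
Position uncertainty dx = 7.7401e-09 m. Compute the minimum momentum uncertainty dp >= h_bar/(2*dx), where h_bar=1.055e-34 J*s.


dp = h_bar / (2 * dx)
= 1.055e-34 / (2 * 7.7401e-09)
= 1.055e-34 / 1.5480e-08
= 6.8152e-27 kg*m/s

6.8152e-27


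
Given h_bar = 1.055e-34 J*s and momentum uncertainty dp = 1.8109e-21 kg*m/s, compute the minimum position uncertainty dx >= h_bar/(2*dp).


dx = h_bar / (2 * dp)
= 1.055e-34 / (2 * 1.8109e-21)
= 1.055e-34 / 3.6218e-21
= 2.9129e-14 m

2.9129e-14


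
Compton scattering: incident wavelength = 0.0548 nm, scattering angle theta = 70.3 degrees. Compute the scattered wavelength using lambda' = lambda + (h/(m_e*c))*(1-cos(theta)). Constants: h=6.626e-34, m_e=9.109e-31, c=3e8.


Compton wavelength: h/(m_e*c) = 2.4247e-12 m
d_lambda = 2.4247e-12 * (1 - cos(70.3 deg))
= 2.4247e-12 * 0.662905
= 1.6074e-12 m = 0.001607 nm
lambda' = 0.0548 + 0.001607
= 0.056407 nm

0.056407
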